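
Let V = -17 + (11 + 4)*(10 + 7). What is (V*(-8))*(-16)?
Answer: 30464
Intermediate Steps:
V = 238 (V = -17 + 15*17 = -17 + 255 = 238)
(V*(-8))*(-16) = (238*(-8))*(-16) = -1904*(-16) = 30464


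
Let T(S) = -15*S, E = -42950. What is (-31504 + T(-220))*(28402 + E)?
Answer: 410311792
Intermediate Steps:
(-31504 + T(-220))*(28402 + E) = (-31504 - 15*(-220))*(28402 - 42950) = (-31504 + 3300)*(-14548) = -28204*(-14548) = 410311792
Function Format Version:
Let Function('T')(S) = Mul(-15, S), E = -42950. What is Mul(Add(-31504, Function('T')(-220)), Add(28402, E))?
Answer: 410311792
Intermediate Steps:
Mul(Add(-31504, Function('T')(-220)), Add(28402, E)) = Mul(Add(-31504, Mul(-15, -220)), Add(28402, -42950)) = Mul(Add(-31504, 3300), -14548) = Mul(-28204, -14548) = 410311792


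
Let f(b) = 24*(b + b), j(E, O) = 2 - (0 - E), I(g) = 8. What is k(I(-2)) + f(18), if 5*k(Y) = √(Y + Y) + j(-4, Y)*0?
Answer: 4324/5 ≈ 864.80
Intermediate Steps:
j(E, O) = 2 + E (j(E, O) = 2 - (-1)*E = 2 + E)
f(b) = 48*b (f(b) = 24*(2*b) = 48*b)
k(Y) = √2*√Y/5 (k(Y) = (√(Y + Y) + (2 - 4)*0)/5 = (√(2*Y) - 2*0)/5 = (√2*√Y + 0)/5 = (√2*√Y)/5 = √2*√Y/5)
k(I(-2)) + f(18) = √2*√8/5 + 48*18 = √2*(2*√2)/5 + 864 = ⅘ + 864 = 4324/5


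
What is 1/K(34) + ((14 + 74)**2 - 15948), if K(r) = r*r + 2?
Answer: -9500231/1158 ≈ -8204.0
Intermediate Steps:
K(r) = 2 + r**2 (K(r) = r**2 + 2 = 2 + r**2)
1/K(34) + ((14 + 74)**2 - 15948) = 1/(2 + 34**2) + ((14 + 74)**2 - 15948) = 1/(2 + 1156) + (88**2 - 15948) = 1/1158 + (7744 - 15948) = 1/1158 - 8204 = -9500231/1158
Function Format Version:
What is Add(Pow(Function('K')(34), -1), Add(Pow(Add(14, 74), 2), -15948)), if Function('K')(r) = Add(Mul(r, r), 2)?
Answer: Rational(-9500231, 1158) ≈ -8204.0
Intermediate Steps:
Function('K')(r) = Add(2, Pow(r, 2)) (Function('K')(r) = Add(Pow(r, 2), 2) = Add(2, Pow(r, 2)))
Add(Pow(Function('K')(34), -1), Add(Pow(Add(14, 74), 2), -15948)) = Add(Pow(Add(2, Pow(34, 2)), -1), Add(Pow(Add(14, 74), 2), -15948)) = Add(Pow(Add(2, 1156), -1), Add(Pow(88, 2), -15948)) = Add(Pow(1158, -1), Add(7744, -15948)) = Add(Rational(1, 1158), -8204) = Rational(-9500231, 1158)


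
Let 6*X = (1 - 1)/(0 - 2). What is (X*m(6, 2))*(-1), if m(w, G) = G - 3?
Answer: 0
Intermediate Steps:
m(w, G) = -3 + G
X = 0 (X = ((1 - 1)/(0 - 2))/6 = (0/(-2))/6 = (0*(-½))/6 = (⅙)*0 = 0)
(X*m(6, 2))*(-1) = (0*(-3 + 2))*(-1) = (0*(-1))*(-1) = 0*(-1) = 0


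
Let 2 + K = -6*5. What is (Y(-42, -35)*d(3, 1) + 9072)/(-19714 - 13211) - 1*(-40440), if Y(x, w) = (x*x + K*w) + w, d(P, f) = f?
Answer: 1331475079/32925 ≈ 40440.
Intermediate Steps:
K = -32 (K = -2 - 6*5 = -2 - 30 = -32)
Y(x, w) = x² - 31*w (Y(x, w) = (x*x - 32*w) + w = (x² - 32*w) + w = x² - 31*w)
(Y(-42, -35)*d(3, 1) + 9072)/(-19714 - 13211) - 1*(-40440) = (((-42)² - 31*(-35))*1 + 9072)/(-19714 - 13211) - 1*(-40440) = ((1764 + 1085)*1 + 9072)/(-32925) + 40440 = (2849*1 + 9072)*(-1/32925) + 40440 = (2849 + 9072)*(-1/32925) + 40440 = 11921*(-1/32925) + 40440 = -11921/32925 + 40440 = 1331475079/32925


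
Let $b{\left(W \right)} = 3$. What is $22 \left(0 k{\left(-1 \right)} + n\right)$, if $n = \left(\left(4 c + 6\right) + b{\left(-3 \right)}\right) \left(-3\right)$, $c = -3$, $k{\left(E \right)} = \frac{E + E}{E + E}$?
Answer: $198$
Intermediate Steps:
$k{\left(E \right)} = 1$ ($k{\left(E \right)} = \frac{2 E}{2 E} = 2 E \frac{1}{2 E} = 1$)
$n = 9$ ($n = \left(\left(4 \left(-3\right) + 6\right) + 3\right) \left(-3\right) = \left(\left(-12 + 6\right) + 3\right) \left(-3\right) = \left(-6 + 3\right) \left(-3\right) = \left(-3\right) \left(-3\right) = 9$)
$22 \left(0 k{\left(-1 \right)} + n\right) = 22 \left(0 \cdot 1 + 9\right) = 22 \left(0 + 9\right) = 22 \cdot 9 = 198$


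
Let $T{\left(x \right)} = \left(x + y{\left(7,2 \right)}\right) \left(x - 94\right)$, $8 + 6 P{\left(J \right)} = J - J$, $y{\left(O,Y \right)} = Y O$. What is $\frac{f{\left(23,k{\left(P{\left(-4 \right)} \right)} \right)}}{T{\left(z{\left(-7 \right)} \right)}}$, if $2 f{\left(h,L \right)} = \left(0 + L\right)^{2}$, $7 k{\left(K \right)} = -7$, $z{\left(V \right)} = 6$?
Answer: $- \frac{1}{3520} \approx -0.00028409$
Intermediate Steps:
$y{\left(O,Y \right)} = O Y$
$P{\left(J \right)} = - \frac{4}{3}$ ($P{\left(J \right)} = - \frac{4}{3} + \frac{J - J}{6} = - \frac{4}{3} + \frac{1}{6} \cdot 0 = - \frac{4}{3} + 0 = - \frac{4}{3}$)
$T{\left(x \right)} = \left(-94 + x\right) \left(14 + x\right)$ ($T{\left(x \right)} = \left(x + 7 \cdot 2\right) \left(x - 94\right) = \left(x + 14\right) \left(-94 + x\right) = \left(14 + x\right) \left(-94 + x\right) = \left(-94 + x\right) \left(14 + x\right)$)
$k{\left(K \right)} = -1$ ($k{\left(K \right)} = \frac{1}{7} \left(-7\right) = -1$)
$f{\left(h,L \right)} = \frac{L^{2}}{2}$ ($f{\left(h,L \right)} = \frac{\left(0 + L\right)^{2}}{2} = \frac{L^{2}}{2}$)
$\frac{f{\left(23,k{\left(P{\left(-4 \right)} \right)} \right)}}{T{\left(z{\left(-7 \right)} \right)}} = \frac{\frac{1}{2} \left(-1\right)^{2}}{-1316 + 6^{2} - 480} = \frac{\frac{1}{2} \cdot 1}{-1316 + 36 - 480} = \frac{1}{2 \left(-1760\right)} = \frac{1}{2} \left(- \frac{1}{1760}\right) = - \frac{1}{3520}$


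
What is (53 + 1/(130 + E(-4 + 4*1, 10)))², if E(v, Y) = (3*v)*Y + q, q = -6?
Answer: 43204329/15376 ≈ 2809.9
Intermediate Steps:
E(v, Y) = -6 + 3*Y*v (E(v, Y) = (3*v)*Y - 6 = 3*Y*v - 6 = -6 + 3*Y*v)
(53 + 1/(130 + E(-4 + 4*1, 10)))² = (53 + 1/(130 + (-6 + 3*10*(-4 + 4*1))))² = (53 + 1/(130 + (-6 + 3*10*(-4 + 4))))² = (53 + 1/(130 + (-6 + 3*10*0)))² = (53 + 1/(130 + (-6 + 0)))² = (53 + 1/(130 - 6))² = (53 + 1/124)² = (6573/124)² = 43204329/15376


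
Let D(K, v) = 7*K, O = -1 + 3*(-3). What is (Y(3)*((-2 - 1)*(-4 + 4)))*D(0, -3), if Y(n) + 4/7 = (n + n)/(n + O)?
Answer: 0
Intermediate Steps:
O = -10 (O = -1 - 9 = -10)
Y(n) = -4/7 + 2*n/(-10 + n) (Y(n) = -4/7 + (n + n)/(n - 10) = -4/7 + (2*n)/(-10 + n) = -4/7 + 2*n/(-10 + n))
(Y(3)*((-2 - 1)*(-4 + 4)))*D(0, -3) = ((10*(4 + 3)/(7*(-10 + 3)))*((-2 - 1)*(-4 + 4)))*(7*0) = (((10/7)*7/(-7))*(-3*0))*0 = (((10/7)*(-⅐)*7)*0)*0 = -10/7*0*0 = 0*0 = 0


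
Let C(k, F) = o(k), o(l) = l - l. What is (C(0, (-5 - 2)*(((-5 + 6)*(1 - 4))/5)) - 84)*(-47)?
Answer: 3948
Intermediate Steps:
o(l) = 0
C(k, F) = 0
(C(0, (-5 - 2)*(((-5 + 6)*(1 - 4))/5)) - 84)*(-47) = (0 - 84)*(-47) = -84*(-47) = 3948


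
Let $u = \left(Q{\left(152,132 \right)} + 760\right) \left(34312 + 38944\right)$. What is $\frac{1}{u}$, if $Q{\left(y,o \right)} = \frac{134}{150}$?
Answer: $\frac{75}{4180500152} \approx 1.794 \cdot 10^{-8}$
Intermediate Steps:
$Q{\left(y,o \right)} = \frac{67}{75}$ ($Q{\left(y,o \right)} = 134 \cdot \frac{1}{150} = \frac{67}{75}$)
$u = \frac{4180500152}{75}$ ($u = \left(\frac{67}{75} + 760\right) \left(34312 + 38944\right) = \frac{57067}{75} \cdot 73256 = \frac{4180500152}{75} \approx 5.574 \cdot 10^{7}$)
$\frac{1}{u} = \frac{1}{\frac{4180500152}{75}} = \frac{75}{4180500152}$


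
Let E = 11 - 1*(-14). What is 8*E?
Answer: 200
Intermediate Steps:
E = 25 (E = 11 + 14 = 25)
8*E = 8*25 = 200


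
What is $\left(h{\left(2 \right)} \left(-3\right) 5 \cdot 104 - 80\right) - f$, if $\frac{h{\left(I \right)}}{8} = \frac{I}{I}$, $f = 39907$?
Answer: $-52467$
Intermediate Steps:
$h{\left(I \right)} = 8$ ($h{\left(I \right)} = 8 \frac{I}{I} = 8 \cdot 1 = 8$)
$\left(h{\left(2 \right)} \left(-3\right) 5 \cdot 104 - 80\right) - f = \left(8 \left(-3\right) 5 \cdot 104 - 80\right) - 39907 = \left(\left(-24\right) 5 \cdot 104 - 80\right) - 39907 = \left(\left(-120\right) 104 - 80\right) - 39907 = \left(-12480 - 80\right) - 39907 = -12560 - 39907 = -52467$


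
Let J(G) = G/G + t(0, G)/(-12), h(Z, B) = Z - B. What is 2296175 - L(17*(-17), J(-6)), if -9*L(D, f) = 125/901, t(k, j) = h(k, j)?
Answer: 18619683200/8109 ≈ 2.2962e+6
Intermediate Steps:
t(k, j) = k - j
J(G) = 1 + G/12 (J(G) = G/G + (0 - G)/(-12) = 1 - G*(-1/12) = 1 + G/12)
L(D, f) = -125/8109 (L(D, f) = -125/(9*901) = -⅑*125/901 = -125/8109)
2296175 - L(17*(-17), J(-6)) = 2296175 - 1*(-125/8109) = 2296175 + 125/8109 = 18619683200/8109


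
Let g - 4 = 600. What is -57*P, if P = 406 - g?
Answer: 11286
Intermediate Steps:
g = 604 (g = 4 + 600 = 604)
P = -198 (P = 406 - 1*604 = 406 - 604 = -198)
-57*P = -57*(-198) = 11286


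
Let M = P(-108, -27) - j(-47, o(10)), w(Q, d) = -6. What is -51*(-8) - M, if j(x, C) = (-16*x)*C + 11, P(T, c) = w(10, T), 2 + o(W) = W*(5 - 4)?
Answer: 6441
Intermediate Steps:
o(W) = -2 + W (o(W) = -2 + W*(5 - 4) = -2 + W*1 = -2 + W)
P(T, c) = -6
j(x, C) = 11 - 16*C*x (j(x, C) = -16*C*x + 11 = 11 - 16*C*x)
M = -6033 (M = -6 - (11 - 16*(-2 + 10)*(-47)) = -6 - (11 - 16*8*(-47)) = -6 - (11 + 6016) = -6 - 1*6027 = -6 - 6027 = -6033)
-51*(-8) - M = -51*(-8) - 1*(-6033) = 408 + 6033 = 6441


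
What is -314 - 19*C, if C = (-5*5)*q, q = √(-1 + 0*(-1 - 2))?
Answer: -314 + 475*I ≈ -314.0 + 475.0*I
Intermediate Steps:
q = I (q = √(-1 + 0*(-3)) = √(-1 + 0) = √(-1) = I ≈ 1.0*I)
C = -25*I (C = (-5*5)*I = -25*I ≈ -25.0*I)
-314 - 19*C = -314 - 19*(-25*I) = -314 - (-475)*I = -314 + 475*I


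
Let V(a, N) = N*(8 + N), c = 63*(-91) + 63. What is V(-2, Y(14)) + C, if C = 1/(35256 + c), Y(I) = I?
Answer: 9112489/29586 ≈ 308.00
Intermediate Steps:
c = -5670 (c = -5733 + 63 = -5670)
C = 1/29586 (C = 1/(35256 - 5670) = 1/29586 ≈ 3.3800e-5)
V(-2, Y(14)) + C = 14*(8 + 14) + 1/29586 = 14*22 + 1/29586 = 308 + 1/29586 = 9112489/29586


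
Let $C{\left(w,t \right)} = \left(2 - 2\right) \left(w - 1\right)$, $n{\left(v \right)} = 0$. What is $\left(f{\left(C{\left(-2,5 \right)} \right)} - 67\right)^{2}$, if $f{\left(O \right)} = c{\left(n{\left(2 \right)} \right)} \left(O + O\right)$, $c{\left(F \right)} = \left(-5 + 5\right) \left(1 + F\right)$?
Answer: $4489$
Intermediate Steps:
$c{\left(F \right)} = 0$ ($c{\left(F \right)} = 0 \left(1 + F\right) = 0$)
$C{\left(w,t \right)} = 0$ ($C{\left(w,t \right)} = 0 \left(-1 + w\right) = 0$)
$f{\left(O \right)} = 0$ ($f{\left(O \right)} = 0 \left(O + O\right) = 0 \cdot 2 O = 0$)
$\left(f{\left(C{\left(-2,5 \right)} \right)} - 67\right)^{2} = \left(0 - 67\right)^{2} = \left(-67\right)^{2} = 4489$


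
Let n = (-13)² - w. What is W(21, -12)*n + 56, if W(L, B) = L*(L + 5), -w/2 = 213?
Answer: 324926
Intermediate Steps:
w = -426 (w = -2*213 = -426)
n = 595 (n = (-13)² - 1*(-426) = 169 + 426 = 595)
W(L, B) = L*(5 + L)
W(21, -12)*n + 56 = (21*(5 + 21))*595 + 56 = (21*26)*595 + 56 = 546*595 + 56 = 324870 + 56 = 324926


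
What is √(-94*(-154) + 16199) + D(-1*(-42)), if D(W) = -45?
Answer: -45 + 5*√1227 ≈ 130.14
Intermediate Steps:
√(-94*(-154) + 16199) + D(-1*(-42)) = √(-94*(-154) + 16199) - 45 = √(14476 + 16199) - 45 = √30675 - 45 = 5*√1227 - 45 = -45 + 5*√1227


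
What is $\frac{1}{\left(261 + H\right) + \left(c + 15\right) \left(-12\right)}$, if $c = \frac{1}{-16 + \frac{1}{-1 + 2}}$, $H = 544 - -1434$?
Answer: $\frac{5}{10299} \approx 0.00048548$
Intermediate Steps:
$H = 1978$ ($H = 544 + 1434 = 1978$)
$c = - \frac{1}{15}$ ($c = \frac{1}{-16 + 1^{-1}} = \frac{1}{-16 + 1} = \frac{1}{-15} = - \frac{1}{15} \approx -0.066667$)
$\frac{1}{\left(261 + H\right) + \left(c + 15\right) \left(-12\right)} = \frac{1}{\left(261 + 1978\right) + \left(- \frac{1}{15} + 15\right) \left(-12\right)} = \frac{1}{2239 + \frac{224}{15} \left(-12\right)} = \frac{1}{2239 - \frac{896}{5}} = \frac{1}{\frac{10299}{5}} = \frac{5}{10299}$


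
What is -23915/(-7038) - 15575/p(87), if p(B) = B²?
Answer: 7932865/5918958 ≈ 1.3402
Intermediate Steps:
-23915/(-7038) - 15575/p(87) = -23915/(-7038) - 15575/(87²) = -23915*(-1/7038) - 15575/7569 = 23915/7038 - 15575*1/7569 = 23915/7038 - 15575/7569 = 7932865/5918958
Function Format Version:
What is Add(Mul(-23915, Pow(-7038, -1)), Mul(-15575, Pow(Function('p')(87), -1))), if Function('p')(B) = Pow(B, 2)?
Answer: Rational(7932865, 5918958) ≈ 1.3402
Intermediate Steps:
Add(Mul(-23915, Pow(-7038, -1)), Mul(-15575, Pow(Function('p')(87), -1))) = Add(Mul(-23915, Pow(-7038, -1)), Mul(-15575, Pow(Pow(87, 2), -1))) = Add(Mul(-23915, Rational(-1, 7038)), Mul(-15575, Pow(7569, -1))) = Add(Rational(23915, 7038), Mul(-15575, Rational(1, 7569))) = Add(Rational(23915, 7038), Rational(-15575, 7569)) = Rational(7932865, 5918958)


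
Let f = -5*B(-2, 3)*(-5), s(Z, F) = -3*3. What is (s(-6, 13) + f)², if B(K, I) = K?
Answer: 3481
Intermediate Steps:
s(Z, F) = -9
f = -50 (f = -5*(-2)*(-5) = 10*(-5) = -50)
(s(-6, 13) + f)² = (-9 - 50)² = (-59)² = 3481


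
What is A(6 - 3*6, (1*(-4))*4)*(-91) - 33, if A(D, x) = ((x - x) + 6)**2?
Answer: -3309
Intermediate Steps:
A(D, x) = 36 (A(D, x) = (0 + 6)**2 = 6**2 = 36)
A(6 - 3*6, (1*(-4))*4)*(-91) - 33 = 36*(-91) - 33 = -3276 - 33 = -3309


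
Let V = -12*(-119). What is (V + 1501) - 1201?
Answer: 1728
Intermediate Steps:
V = 1428
(V + 1501) - 1201 = (1428 + 1501) - 1201 = 2929 - 1201 = 1728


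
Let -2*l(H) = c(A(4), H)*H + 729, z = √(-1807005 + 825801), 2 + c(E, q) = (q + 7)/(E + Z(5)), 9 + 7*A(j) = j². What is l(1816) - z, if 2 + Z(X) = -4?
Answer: 3325083/10 - 2*I*√245301 ≈ 3.3251e+5 - 990.56*I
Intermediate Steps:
Z(X) = -6 (Z(X) = -2 - 4 = -6)
A(j) = -9/7 + j²/7
c(E, q) = -2 + (7 + q)/(-6 + E) (c(E, q) = -2 + (q + 7)/(E - 6) = -2 + (7 + q)/(-6 + E))
z = 2*I*√245301 (z = √(-981204) = 2*I*√245301 ≈ 990.56*I)
l(H) = -729/2 - H*(-17/5 - H/5)/2 (l(H) = -(((19 + H - 2*(-9/7 + (⅐)*4²))/(-6 + (-9/7 + (⅐)*4²)))*H + 729)/2 = -(((19 + H - 2*(-9/7 + (⅐)*16))/(-6 + (-9/7 + (⅐)*16)))*H + 729)/2 = -(((19 + H - 2*(-9/7 + 16/7))/(-6 + (-9/7 + 16/7)))*H + 729)/2 = -(((19 + H - 2*1)/(-6 + 1))*H + 729)/2 = -(((19 + H - 2)/(-5))*H + 729)/2 = -((-(17 + H)/5)*H + 729)/2 = -((-17/5 - H/5)*H + 729)/2 = -(H*(-17/5 - H/5) + 729)/2 = -(729 + H*(-17/5 - H/5))/2 = -729/2 - H*(-17/5 - H/5)/2)
l(1816) - z = (-729/2 + (⅒)*1816*(17 + 1816)) - 2*I*√245301 = (-729/2 + (⅒)*1816*1833) - 2*I*√245301 = (-729/2 + 1664364/5) - 2*I*√245301 = 3325083/10 - 2*I*√245301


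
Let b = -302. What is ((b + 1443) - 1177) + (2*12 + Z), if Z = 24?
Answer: 12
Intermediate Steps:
((b + 1443) - 1177) + (2*12 + Z) = ((-302 + 1443) - 1177) + (2*12 + 24) = (1141 - 1177) + (24 + 24) = -36 + 48 = 12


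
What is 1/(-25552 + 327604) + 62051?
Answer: 18742628653/302052 ≈ 62051.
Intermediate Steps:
1/(-25552 + 327604) + 62051 = 1/302052 + 62051 = 18742628653/302052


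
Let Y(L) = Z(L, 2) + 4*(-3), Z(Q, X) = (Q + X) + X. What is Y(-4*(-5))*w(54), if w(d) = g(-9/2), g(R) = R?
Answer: -54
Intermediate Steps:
Z(Q, X) = Q + 2*X
w(d) = -9/2
Y(L) = -8 + L (Y(L) = (L + 2*2) + 4*(-3) = (L + 4) - 12 = (4 + L) - 12 = -8 + L)
Y(-4*(-5))*w(54) = (-8 - 4*(-5))*(-9/2) = (-8 + 20)*(-9/2) = 12*(-9/2) = -54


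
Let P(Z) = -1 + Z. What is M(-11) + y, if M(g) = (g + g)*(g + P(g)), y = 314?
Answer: 820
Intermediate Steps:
M(g) = 2*g*(-1 + 2*g) (M(g) = (g + g)*(g + (-1 + g)) = (2*g)*(-1 + 2*g) = 2*g*(-1 + 2*g))
M(-11) + y = 2*(-11)*(-1 + 2*(-11)) + 314 = 2*(-11)*(-1 - 22) + 314 = 2*(-11)*(-23) + 314 = 506 + 314 = 820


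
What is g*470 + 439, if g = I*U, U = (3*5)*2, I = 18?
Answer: 254239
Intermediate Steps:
U = 30 (U = 15*2 = 30)
g = 540 (g = 18*30 = 540)
g*470 + 439 = 540*470 + 439 = 253800 + 439 = 254239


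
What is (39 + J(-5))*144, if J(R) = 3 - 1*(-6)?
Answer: 6912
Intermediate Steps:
J(R) = 9 (J(R) = 3 + 6 = 9)
(39 + J(-5))*144 = (39 + 9)*144 = 48*144 = 6912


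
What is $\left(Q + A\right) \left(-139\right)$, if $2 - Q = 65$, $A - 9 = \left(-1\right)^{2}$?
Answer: $7367$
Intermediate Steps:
$A = 10$ ($A = 9 + \left(-1\right)^{2} = 9 + 1 = 10$)
$Q = -63$ ($Q = 2 - 65 = -63$)
$\left(Q + A\right) \left(-139\right) = \left(-63 + 10\right) \left(-139\right) = \left(-53\right) \left(-139\right) = 7367$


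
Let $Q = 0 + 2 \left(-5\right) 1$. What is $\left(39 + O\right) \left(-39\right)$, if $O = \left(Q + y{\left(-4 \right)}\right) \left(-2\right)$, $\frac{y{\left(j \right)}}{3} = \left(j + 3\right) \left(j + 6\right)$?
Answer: $-2769$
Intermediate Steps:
$y{\left(j \right)} = 3 \left(3 + j\right) \left(6 + j\right)$ ($y{\left(j \right)} = 3 \left(j + 3\right) \left(j + 6\right) = 3 \left(3 + j\right) \left(6 + j\right)$)
$Q = -10$ ($Q = 0 - 10 = -10$)
$O = 32$ ($O = \left(-10 + \left(54 + 3 \left(-4\right)^{2} + 27 \left(-4\right)\right)\right) \left(-2\right) = \left(-10 + \left(54 + 3 \cdot 16 - 108\right)\right) \left(-2\right) = \left(-10 + \left(54 + 48 - 108\right)\right) \left(-2\right) = \left(-10 - 6\right) \left(-2\right) = \left(-16\right) \left(-2\right) = 32$)
$\left(39 + O\right) \left(-39\right) = \left(39 + 32\right) \left(-39\right) = 71 \left(-39\right) = -2769$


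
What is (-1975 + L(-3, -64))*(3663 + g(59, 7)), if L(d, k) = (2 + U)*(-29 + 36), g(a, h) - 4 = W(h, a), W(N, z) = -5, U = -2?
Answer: -7232450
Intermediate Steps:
g(a, h) = -1 (g(a, h) = 4 - 5 = -1)
L(d, k) = 0 (L(d, k) = (2 - 2)*(-29 + 36) = 0*7 = 0)
(-1975 + L(-3, -64))*(3663 + g(59, 7)) = (-1975 + 0)*(3663 - 1) = -1975*3662 = -7232450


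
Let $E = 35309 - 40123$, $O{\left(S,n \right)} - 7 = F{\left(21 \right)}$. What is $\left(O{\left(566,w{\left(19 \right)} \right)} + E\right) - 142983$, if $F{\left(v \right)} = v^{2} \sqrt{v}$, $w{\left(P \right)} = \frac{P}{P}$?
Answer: $-147790 + 441 \sqrt{21} \approx -1.4577 \cdot 10^{5}$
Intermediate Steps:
$w{\left(P \right)} = 1$
$F{\left(v \right)} = v^{\frac{5}{2}}$
$O{\left(S,n \right)} = 7 + 441 \sqrt{21}$ ($O{\left(S,n \right)} = 7 + 21^{\frac{5}{2}} = 7 + 441 \sqrt{21}$)
$E = -4814$ ($E = 35309 - 40123 = -4814$)
$\left(O{\left(566,w{\left(19 \right)} \right)} + E\right) - 142983 = \left(\left(7 + 441 \sqrt{21}\right) - 4814\right) - 142983 = \left(-4807 + 441 \sqrt{21}\right) - 142983 = -147790 + 441 \sqrt{21}$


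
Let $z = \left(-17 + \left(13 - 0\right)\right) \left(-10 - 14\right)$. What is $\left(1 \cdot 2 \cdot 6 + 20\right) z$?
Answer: $3072$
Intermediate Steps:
$z = 96$ ($z = \left(-17 + \left(13 + 0\right)\right) \left(-24\right) = \left(-17 + 13\right) \left(-24\right) = \left(-4\right) \left(-24\right) = 96$)
$\left(1 \cdot 2 \cdot 6 + 20\right) z = \left(1 \cdot 2 \cdot 6 + 20\right) 96 = \left(2 \cdot 6 + 20\right) 96 = \left(12 + 20\right) 96 = 32 \cdot 96 = 3072$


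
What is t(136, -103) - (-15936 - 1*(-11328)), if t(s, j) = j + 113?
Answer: 4618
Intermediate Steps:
t(s, j) = 113 + j
t(136, -103) - (-15936 - 1*(-11328)) = (113 - 103) - (-15936 - 1*(-11328)) = 10 - (-15936 + 11328) = 10 - 1*(-4608) = 10 + 4608 = 4618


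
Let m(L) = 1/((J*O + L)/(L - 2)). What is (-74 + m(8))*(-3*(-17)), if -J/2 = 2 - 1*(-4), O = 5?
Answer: -98277/26 ≈ -3779.9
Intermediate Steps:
J = -12 (J = -2*(2 - 1*(-4)) = -2*(2 + 4) = -2*6 = -12)
m(L) = (-2 + L)/(-60 + L) (m(L) = 1/((-12*5 + L)/(L - 2)) = 1/((-60 + L)/(-2 + L)) = (-2 + L)/(-60 + L))
(-74 + m(8))*(-3*(-17)) = (-74 + (-2 + 8)/(-60 + 8))*(-3*(-17)) = (-74 + 6/(-52))*51 = (-74 - 1/52*6)*51 = (-74 - 3/26)*51 = -1927/26*51 = -98277/26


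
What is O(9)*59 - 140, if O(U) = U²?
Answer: 4639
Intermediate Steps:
O(9)*59 - 140 = 9²*59 - 140 = 81*59 - 140 = 4779 - 140 = 4639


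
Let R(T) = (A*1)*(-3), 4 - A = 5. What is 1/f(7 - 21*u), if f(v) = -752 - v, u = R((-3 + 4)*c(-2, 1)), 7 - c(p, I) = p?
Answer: -1/696 ≈ -0.0014368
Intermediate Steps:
A = -1 (A = 4 - 1*5 = 4 - 5 = -1)
c(p, I) = 7 - p
R(T) = 3 (R(T) = -1*1*(-3) = -1*(-3) = 3)
u = 3
1/f(7 - 21*u) = 1/(-752 - (7 - 21*3)) = 1/(-752 - (7 - 63)) = 1/(-752 - 1*(-56)) = 1/(-752 + 56) = 1/(-696) = -1/696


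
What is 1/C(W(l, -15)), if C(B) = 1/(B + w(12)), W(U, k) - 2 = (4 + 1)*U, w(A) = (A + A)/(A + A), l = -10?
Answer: -47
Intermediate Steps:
w(A) = 1 (w(A) = (2*A)/((2*A)) = (2*A)*(1/(2*A)) = 1)
W(U, k) = 2 + 5*U (W(U, k) = 2 + (4 + 1)*U = 2 + 5*U)
C(B) = 1/(1 + B) (C(B) = 1/(B + 1) = 1/(1 + B))
1/C(W(l, -15)) = 1/(1/(1 + (2 + 5*(-10)))) = 1/(1/(1 + (2 - 50))) = 1/(1/(1 - 48)) = 1/(1/(-47)) = 1/(-1/47) = -47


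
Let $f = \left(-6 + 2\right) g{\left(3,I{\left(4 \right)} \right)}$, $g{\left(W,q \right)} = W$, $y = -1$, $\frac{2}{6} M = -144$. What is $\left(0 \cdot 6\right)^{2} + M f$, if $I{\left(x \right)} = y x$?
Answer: $5184$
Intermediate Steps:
$M = -432$ ($M = 3 \left(-144\right) = -432$)
$I{\left(x \right)} = - x$
$f = -12$ ($f = \left(-6 + 2\right) 3 = \left(-4\right) 3 = -12$)
$\left(0 \cdot 6\right)^{2} + M f = \left(0 \cdot 6\right)^{2} - -5184 = 0^{2} + 5184 = 0 + 5184 = 5184$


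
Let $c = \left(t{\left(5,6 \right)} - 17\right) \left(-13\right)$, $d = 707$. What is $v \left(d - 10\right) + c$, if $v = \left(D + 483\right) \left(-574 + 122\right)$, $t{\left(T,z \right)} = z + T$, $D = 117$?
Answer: $-189026322$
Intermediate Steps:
$t{\left(T,z \right)} = T + z$
$c = 78$ ($c = \left(\left(5 + 6\right) - 17\right) \left(-13\right) = \left(11 - 17\right) \left(-13\right) = \left(-6\right) \left(-13\right) = 78$)
$v = -271200$ ($v = \left(117 + 483\right) \left(-574 + 122\right) = 600 \left(-452\right) = -271200$)
$v \left(d - 10\right) + c = - 271200 \left(707 - 10\right) + 78 = \left(-271200\right) 697 + 78 = -189026400 + 78 = -189026322$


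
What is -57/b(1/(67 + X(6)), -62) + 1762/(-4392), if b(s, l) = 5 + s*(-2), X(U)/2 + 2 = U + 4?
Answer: -10753129/906948 ≈ -11.856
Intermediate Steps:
X(U) = 4 + 2*U (X(U) = -4 + 2*(U + 4) = -4 + 2*(4 + U) = -4 + (8 + 2*U) = 4 + 2*U)
b(s, l) = 5 - 2*s
-57/b(1/(67 + X(6)), -62) + 1762/(-4392) = -57/(5 - 2/(67 + (4 + 2*6))) + 1762/(-4392) = -57/(5 - 2/(67 + (4 + 12))) + 1762*(-1/4392) = -57/(5 - 2/(67 + 16)) - 881/2196 = -57/(5 - 2/83) - 881/2196 = -57/413/83 - 881/2196 = -57*83/413 - 881/2196 = -4731/413 - 881/2196 = -10753129/906948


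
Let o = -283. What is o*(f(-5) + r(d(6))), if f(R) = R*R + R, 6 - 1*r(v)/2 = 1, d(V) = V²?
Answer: -8490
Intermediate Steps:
r(v) = 10 (r(v) = 12 - 2*1 = 12 - 2 = 10)
f(R) = R + R² (f(R) = R² + R = R + R²)
o*(f(-5) + r(d(6))) = -283*(-5*(1 - 5) + 10) = -283*(-5*(-4) + 10) = -283*(20 + 10) = -283*30 = -8490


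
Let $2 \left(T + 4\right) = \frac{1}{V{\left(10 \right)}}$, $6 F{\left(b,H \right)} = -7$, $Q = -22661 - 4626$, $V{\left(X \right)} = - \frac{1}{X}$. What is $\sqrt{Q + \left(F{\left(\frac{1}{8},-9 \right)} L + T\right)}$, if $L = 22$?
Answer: $\frac{13 i \sqrt{1455}}{3} \approx 165.29 i$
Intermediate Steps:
$Q = -27287$ ($Q = -22661 - 4626 = -27287$)
$F{\left(b,H \right)} = - \frac{7}{6}$ ($F{\left(b,H \right)} = \frac{1}{6} \left(-7\right) = - \frac{7}{6}$)
$T = -9$ ($T = -4 + \frac{1}{2 \left(- \frac{1}{10}\right)} = -4 + \frac{1}{2} \left(-10\right) = -4 - 5 = -9$)
$\sqrt{Q + \left(F{\left(\frac{1}{8},-9 \right)} L + T\right)} = \sqrt{-27287 - \frac{104}{3}} = \sqrt{- \frac{81965}{3}} = \frac{13 i \sqrt{1455}}{3}$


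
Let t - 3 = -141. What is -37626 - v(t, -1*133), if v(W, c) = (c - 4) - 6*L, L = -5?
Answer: -37519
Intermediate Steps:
t = -138 (t = 3 - 141 = -138)
v(W, c) = 26 + c (v(W, c) = (c - 4) - 6*(-5) = (-4 + c) + 30 = 26 + c)
-37626 - v(t, -1*133) = -37626 - (26 - 1*133) = -37626 - (26 - 133) = -37626 - 1*(-107) = -37626 + 107 = -37519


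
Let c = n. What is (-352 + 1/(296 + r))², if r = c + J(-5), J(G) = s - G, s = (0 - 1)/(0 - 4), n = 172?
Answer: 443998334224/3583449 ≈ 1.2390e+5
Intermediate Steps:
s = ¼ (s = -1/(-4) = -1*(-¼) = ¼ ≈ 0.25000)
J(G) = ¼ - G
c = 172
r = 709/4 (r = 172 + (¼ - 1*(-5)) = 172 + (¼ + 5) = 172 + 21/4 = 709/4 ≈ 177.25)
(-352 + 1/(296 + r))² = (-352 + 1/(296 + 709/4))² = (-352 + 1/(1893/4))² = (-352 + 4/1893)² = (-666332/1893)² = 443998334224/3583449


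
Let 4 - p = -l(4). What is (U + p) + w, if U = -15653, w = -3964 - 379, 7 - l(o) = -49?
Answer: -19936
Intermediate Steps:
l(o) = 56 (l(o) = 7 - 1*(-49) = 7 + 49 = 56)
w = -4343
p = 60 (p = 4 - (-1)*56 = 4 - 1*(-56) = 4 + 56 = 60)
(U + p) + w = (-15653 + 60) - 4343 = -15593 - 4343 = -19936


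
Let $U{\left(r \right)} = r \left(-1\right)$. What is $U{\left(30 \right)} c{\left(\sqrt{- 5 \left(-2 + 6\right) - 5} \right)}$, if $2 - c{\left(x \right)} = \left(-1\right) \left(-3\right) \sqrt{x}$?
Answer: $-60 + 90 \sqrt{5} \sqrt{i} \approx 82.302 + 142.3 i$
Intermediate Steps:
$U{\left(r \right)} = - r$
$c{\left(x \right)} = 2 - 3 \sqrt{x}$ ($c{\left(x \right)} = 2 - \left(-1\right) \left(-3\right) \sqrt{x} = 2 - 3 \sqrt{x}$)
$U{\left(30 \right)} c{\left(\sqrt{- 5 \left(-2 + 6\right) - 5} \right)} = \left(-1\right) 30 \left(2 - 3 \sqrt{\sqrt{- 5 \left(-2 + 6\right) - 5}}\right) = - 30 \left(2 - 3 \sqrt{\sqrt{\left(-5\right) 4 - 5}}\right) = - 30 \left(2 - 3 \sqrt{\sqrt{-20 - 5}}\right) = - 30 \left(2 - 3 \sqrt{\sqrt{-25}}\right) = - 30 \left(2 - 3 \sqrt{5 i}\right) = - 30 \left(2 - 3 \sqrt{5} \sqrt{i}\right) = -60 + 90 \sqrt{5} \sqrt{i}$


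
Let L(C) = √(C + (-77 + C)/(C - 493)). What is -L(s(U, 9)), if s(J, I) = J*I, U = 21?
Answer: -16*√266/19 ≈ -13.734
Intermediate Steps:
s(J, I) = I*J
L(C) = √(C + (-77 + C)/(-493 + C))
-L(s(U, 9)) = -√((-77 + 9*21 + (9*21)*(-493 + 9*21))/(-493 + 9*21)) = -√((-77 + 189 + 189*(-493 + 189))/(-493 + 189)) = -√((-77 + 189 + 189*(-304))/(-304)) = -√(-(-77 + 189 - 57456)/304) = -√(-1/304*(-57344)) = -√(3584/19) = -16*√266/19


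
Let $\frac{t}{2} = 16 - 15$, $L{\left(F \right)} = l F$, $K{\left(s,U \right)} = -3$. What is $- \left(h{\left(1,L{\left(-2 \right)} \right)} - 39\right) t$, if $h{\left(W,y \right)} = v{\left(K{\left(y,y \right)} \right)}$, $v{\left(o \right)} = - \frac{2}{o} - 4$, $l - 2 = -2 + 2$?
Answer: $\frac{254}{3} \approx 84.667$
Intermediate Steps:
$l = 2$ ($l = 2 + \left(-2 + 2\right) = 2 + 0 = 2$)
$L{\left(F \right)} = 2 F$
$v{\left(o \right)} = -4 - \frac{2}{o}$ ($v{\left(o \right)} = - \frac{2}{o} - 4 = -4 - \frac{2}{o}$)
$h{\left(W,y \right)} = - \frac{10}{3}$ ($h{\left(W,y \right)} = -4 - \frac{2}{-3} = -4 - - \frac{2}{3} = -4 + \frac{2}{3} = - \frac{10}{3}$)
$t = 2$ ($t = 2 \left(16 - 15\right) = 2 \cdot 1 = 2$)
$- \left(h{\left(1,L{\left(-2 \right)} \right)} - 39\right) t = - \left(- \frac{10}{3} - 39\right) 2 = - \frac{\left(-127\right) 2}{3} = \left(-1\right) \left(- \frac{254}{3}\right) = \frac{254}{3}$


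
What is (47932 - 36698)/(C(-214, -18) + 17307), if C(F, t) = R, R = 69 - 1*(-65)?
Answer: 11234/17441 ≈ 0.64411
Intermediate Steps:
R = 134 (R = 69 + 65 = 134)
C(F, t) = 134
(47932 - 36698)/(C(-214, -18) + 17307) = (47932 - 36698)/(134 + 17307) = 11234/17441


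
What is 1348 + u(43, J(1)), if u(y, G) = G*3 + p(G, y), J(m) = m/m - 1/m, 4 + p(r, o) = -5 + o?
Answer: 1382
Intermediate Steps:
p(r, o) = -9 + o (p(r, o) = -4 + (-5 + o) = -9 + o)
J(m) = 1 - 1/m
u(y, G) = -9 + y + 3*G (u(y, G) = G*3 + (-9 + y) = 3*G + (-9 + y) = -9 + y + 3*G)
1348 + u(43, J(1)) = 1348 + (-9 + 43 + 3*((-1 + 1)/1)) = 1348 + (-9 + 43 + 3*(1*0)) = 1348 + (-9 + 43 + 3*0) = 1348 + (-9 + 43 + 0) = 1348 + 34 = 1382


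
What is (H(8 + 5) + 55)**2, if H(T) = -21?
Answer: 1156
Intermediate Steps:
(H(8 + 5) + 55)**2 = (-21 + 55)**2 = 34**2 = 1156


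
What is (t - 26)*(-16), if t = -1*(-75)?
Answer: -784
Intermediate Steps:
t = 75
(t - 26)*(-16) = (75 - 26)*(-16) = 49*(-16) = -784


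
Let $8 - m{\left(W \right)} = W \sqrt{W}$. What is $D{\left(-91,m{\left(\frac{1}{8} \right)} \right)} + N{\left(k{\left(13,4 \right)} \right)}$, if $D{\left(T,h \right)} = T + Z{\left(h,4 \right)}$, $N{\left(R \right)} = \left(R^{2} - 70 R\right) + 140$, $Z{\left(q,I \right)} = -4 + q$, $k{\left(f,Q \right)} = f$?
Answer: $-688 - \frac{\sqrt{2}}{32} \approx -688.04$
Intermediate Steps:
$m{\left(W \right)} = 8 - W^{\frac{3}{2}}$ ($m{\left(W \right)} = 8 - W \sqrt{W} = 8 - W^{\frac{3}{2}}$)
$N{\left(R \right)} = 140 + R^{2} - 70 R$
$D{\left(T,h \right)} = -4 + T + h$ ($D{\left(T,h \right)} = T + \left(-4 + h\right) = -4 + T + h$)
$D{\left(-91,m{\left(\frac{1}{8} \right)} \right)} + N{\left(k{\left(13,4 \right)} \right)} = \left(-4 - 91 + \left(8 - \left(\frac{1}{8}\right)^{\frac{3}{2}}\right)\right) + \left(140 + 13^{2} - 910\right) = \left(-4 - 91 + \left(8 - \left(\frac{1}{8}\right)^{\frac{3}{2}}\right)\right) + \left(140 + 169 - 910\right) = \left(-4 - 91 + \left(8 - \frac{\sqrt{2}}{32}\right)\right) - 601 = \left(-87 - \frac{\sqrt{2}}{32}\right) - 601 = -688 - \frac{\sqrt{2}}{32}$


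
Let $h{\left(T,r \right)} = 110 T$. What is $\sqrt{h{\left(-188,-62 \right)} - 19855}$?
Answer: $11 i \sqrt{335} \approx 201.33 i$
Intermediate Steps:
$\sqrt{h{\left(-188,-62 \right)} - 19855} = \sqrt{110 \left(-188\right) - 19855} = \sqrt{-20680 - 19855} = \sqrt{-40535} = 11 i \sqrt{335}$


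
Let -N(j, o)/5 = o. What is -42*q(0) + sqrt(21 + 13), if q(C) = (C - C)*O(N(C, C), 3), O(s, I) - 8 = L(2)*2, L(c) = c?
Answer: sqrt(34) ≈ 5.8309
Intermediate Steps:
N(j, o) = -5*o
O(s, I) = 12 (O(s, I) = 8 + 2*2 = 8 + 4 = 12)
q(C) = 0 (q(C) = (C - C)*12 = 0*12 = 0)
-42*q(0) + sqrt(21 + 13) = -42*0 + sqrt(21 + 13) = 0 + sqrt(34) = sqrt(34)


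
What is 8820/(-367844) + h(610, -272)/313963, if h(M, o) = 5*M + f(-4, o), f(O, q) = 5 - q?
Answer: -386334168/28872351443 ≈ -0.013381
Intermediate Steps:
h(M, o) = 5 - o + 5*M (h(M, o) = 5*M + (5 - o) = 5 - o + 5*M)
8820/(-367844) + h(610, -272)/313963 = 8820/(-367844) + (5 - 1*(-272) + 5*610)/313963 = 8820*(-1/367844) + (5 + 272 + 3050)*(1/313963) = -2205/91961 + 3327*(1/313963) = -2205/91961 + 3327/313963 = -386334168/28872351443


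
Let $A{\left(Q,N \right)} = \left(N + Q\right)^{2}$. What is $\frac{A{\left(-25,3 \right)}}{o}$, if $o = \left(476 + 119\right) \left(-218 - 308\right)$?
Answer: $- \frac{242}{156485} \approx -0.0015465$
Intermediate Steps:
$o = -312970$ ($o = 595 \left(-526\right) = -312970$)
$\frac{A{\left(-25,3 \right)}}{o} = \frac{\left(3 - 25\right)^{2}}{-312970} = \left(-22\right)^{2} \left(- \frac{1}{312970}\right) = 484 \left(- \frac{1}{312970}\right) = - \frac{242}{156485}$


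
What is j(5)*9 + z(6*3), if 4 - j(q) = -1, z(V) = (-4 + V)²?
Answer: 241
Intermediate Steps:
j(q) = 5 (j(q) = 4 - 1*(-1) = 4 + 1 = 5)
j(5)*9 + z(6*3) = 5*9 + (-4 + 6*3)² = 45 + (-4 + 18)² = 45 + 14² = 45 + 196 = 241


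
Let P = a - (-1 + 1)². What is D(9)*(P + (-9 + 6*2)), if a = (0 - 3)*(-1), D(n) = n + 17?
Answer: 156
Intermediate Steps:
D(n) = 17 + n
a = 3 (a = -3*(-1) = 3)
P = 3 (P = 3 - (-1 + 1)² = 3 - 1*0² = 3 - 1*0 = 3 + 0 = 3)
D(9)*(P + (-9 + 6*2)) = (17 + 9)*(3 + (-9 + 6*2)) = 26*(3 + (-9 + 12)) = 26*(3 + 3) = 26*6 = 156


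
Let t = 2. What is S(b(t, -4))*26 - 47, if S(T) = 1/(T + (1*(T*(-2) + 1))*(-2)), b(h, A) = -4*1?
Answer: -530/11 ≈ -48.182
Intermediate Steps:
b(h, A) = -4
S(T) = 1/(-2 + 5*T) (S(T) = 1/(T + (1*(-2*T + 1))*(-2)) = 1/(T + (1*(1 - 2*T))*(-2)) = 1/(T + (1 - 2*T)*(-2)) = 1/(T + (-2 + 4*T)) = 1/(-2 + 5*T))
S(b(t, -4))*26 - 47 = 26/(-2 + 5*(-4)) - 47 = 26/(-2 - 20) - 47 = 26/(-22) - 47 = -1/22*26 - 47 = -13/11 - 47 = -530/11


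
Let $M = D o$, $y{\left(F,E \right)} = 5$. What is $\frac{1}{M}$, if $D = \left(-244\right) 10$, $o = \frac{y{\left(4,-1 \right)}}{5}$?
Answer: $- \frac{1}{2440} \approx -0.00040984$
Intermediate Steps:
$o = 1$ ($o = \frac{5}{5} = 5 \cdot \frac{1}{5} = 1$)
$D = -2440$
$M = -2440$ ($M = \left(-2440\right) 1 = -2440$)
$\frac{1}{M} = \frac{1}{-2440} = - \frac{1}{2440}$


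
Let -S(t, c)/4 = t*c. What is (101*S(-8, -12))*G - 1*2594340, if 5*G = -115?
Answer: -1702308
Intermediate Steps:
G = -23 (G = (⅕)*(-115) = -23)
S(t, c) = -4*c*t (S(t, c) = -4*t*c = -4*c*t)
(101*S(-8, -12))*G - 1*2594340 = (101*(-4*(-12)*(-8)))*(-23) - 1*2594340 = (101*(-384))*(-23) - 2594340 = -38784*(-23) - 2594340 = 892032 - 2594340 = -1702308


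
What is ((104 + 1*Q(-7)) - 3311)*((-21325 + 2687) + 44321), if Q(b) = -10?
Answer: -82622211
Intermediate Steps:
((104 + 1*Q(-7)) - 3311)*((-21325 + 2687) + 44321) = ((104 + 1*(-10)) - 3311)*((-21325 + 2687) + 44321) = ((104 - 10) - 3311)*(-18638 + 44321) = (94 - 3311)*25683 = -3217*25683 = -82622211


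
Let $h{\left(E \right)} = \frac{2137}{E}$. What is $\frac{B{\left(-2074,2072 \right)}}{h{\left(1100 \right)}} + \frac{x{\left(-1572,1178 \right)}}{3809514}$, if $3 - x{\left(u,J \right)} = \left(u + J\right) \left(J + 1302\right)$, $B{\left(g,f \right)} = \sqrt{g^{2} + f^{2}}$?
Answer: $\frac{977123}{3809514} + \frac{2200 \sqrt{2148665}}{2137} \approx 1509.3$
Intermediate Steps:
$B{\left(g,f \right)} = \sqrt{f^{2} + g^{2}}$
$x{\left(u,J \right)} = 3 - \left(1302 + J\right) \left(J + u\right)$ ($x{\left(u,J \right)} = 3 - \left(u + J\right) \left(J + 1302\right) = 3 - \left(J + u\right) \left(1302 + J\right) = 3 - \left(1302 + J\right) \left(J + u\right)$)
$\frac{B{\left(-2074,2072 \right)}}{h{\left(1100 \right)}} + \frac{x{\left(-1572,1178 \right)}}{3809514} = \frac{\sqrt{2072^{2} + \left(-2074\right)^{2}}}{2137 \cdot \frac{1}{1100}} + \frac{3 - 1178^{2} - 1533756 - -2046744 - 1178 \left(-1572\right)}{3809514} = \frac{\sqrt{4293184 + 4301476}}{2137 \cdot \frac{1}{1100}} + \left(3 - 1387684 - 1533756 + 2046744 + 1851816\right) \frac{1}{3809514} = \frac{\sqrt{8594660}}{\frac{2137}{1100}} + \left(3 - 1387684 - 1533756 + 2046744 + 1851816\right) \frac{1}{3809514} = 2 \sqrt{2148665} \cdot \frac{1100}{2137} + 977123 \cdot \frac{1}{3809514} = \frac{2200 \sqrt{2148665}}{2137} + \frac{977123}{3809514} = \frac{977123}{3809514} + \frac{2200 \sqrt{2148665}}{2137}$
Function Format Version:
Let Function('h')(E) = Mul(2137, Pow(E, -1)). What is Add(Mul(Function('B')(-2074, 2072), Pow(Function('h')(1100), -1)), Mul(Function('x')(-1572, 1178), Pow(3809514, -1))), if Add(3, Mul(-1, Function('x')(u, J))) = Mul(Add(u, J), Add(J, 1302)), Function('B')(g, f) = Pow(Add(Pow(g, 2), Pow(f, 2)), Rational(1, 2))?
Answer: Add(Rational(977123, 3809514), Mul(Rational(2200, 2137), Pow(2148665, Rational(1, 2)))) ≈ 1509.3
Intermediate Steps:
Function('B')(g, f) = Pow(Add(Pow(f, 2), Pow(g, 2)), Rational(1, 2))
Function('x')(u, J) = Add(3, Mul(-1, Add(1302, J), Add(J, u))) (Function('x')(u, J) = Add(3, Mul(-1, Mul(Add(u, J), Add(J, 1302)))) = Add(3, Mul(-1, Mul(Add(J, u), Add(1302, J)))) = Add(3, Mul(-1, Mul(Add(1302, J), Add(J, u)))) = Add(3, Mul(-1, Add(1302, J), Add(J, u))))
Add(Mul(Function('B')(-2074, 2072), Pow(Function('h')(1100), -1)), Mul(Function('x')(-1572, 1178), Pow(3809514, -1))) = Add(Mul(Pow(Add(Pow(2072, 2), Pow(-2074, 2)), Rational(1, 2)), Pow(Mul(2137, Pow(1100, -1)), -1)), Mul(Add(3, Mul(-1, Pow(1178, 2)), Mul(-1302, 1178), Mul(-1302, -1572), Mul(-1, 1178, -1572)), Pow(3809514, -1))) = Add(Mul(Pow(Add(4293184, 4301476), Rational(1, 2)), Pow(Mul(2137, Rational(1, 1100)), -1)), Mul(Add(3, Mul(-1, 1387684), -1533756, 2046744, 1851816), Rational(1, 3809514))) = Add(Mul(Pow(8594660, Rational(1, 2)), Pow(Rational(2137, 1100), -1)), Mul(Add(3, -1387684, -1533756, 2046744, 1851816), Rational(1, 3809514))) = Add(Mul(Mul(2, Pow(2148665, Rational(1, 2))), Rational(1100, 2137)), Mul(977123, Rational(1, 3809514))) = Add(Mul(Rational(2200, 2137), Pow(2148665, Rational(1, 2))), Rational(977123, 3809514)) = Add(Rational(977123, 3809514), Mul(Rational(2200, 2137), Pow(2148665, Rational(1, 2))))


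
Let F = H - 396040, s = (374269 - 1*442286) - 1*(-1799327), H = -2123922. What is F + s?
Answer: -788652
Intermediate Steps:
s = 1731310 (s = (374269 - 442286) + 1799327 = -68017 + 1799327 = 1731310)
F = -2519962 (F = -2123922 - 396040 = -2519962)
F + s = -2519962 + 1731310 = -788652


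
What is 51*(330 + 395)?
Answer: 36975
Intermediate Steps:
51*(330 + 395) = 51*725 = 36975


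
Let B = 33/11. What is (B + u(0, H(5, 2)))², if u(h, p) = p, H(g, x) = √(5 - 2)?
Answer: (3 + √3)² ≈ 22.392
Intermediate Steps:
H(g, x) = √3
B = 3 (B = 33*(1/11) = 3)
(B + u(0, H(5, 2)))² = (3 + √3)²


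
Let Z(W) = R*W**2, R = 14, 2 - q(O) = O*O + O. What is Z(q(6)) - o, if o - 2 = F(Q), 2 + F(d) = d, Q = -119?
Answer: 22519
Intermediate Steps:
q(O) = 2 - O - O**2 (q(O) = 2 - (O*O + O) = 2 - (O**2 + O) = 2 - (O + O**2) = 2 + (-O - O**2) = 2 - O - O**2)
Z(W) = 14*W**2
F(d) = -2 + d
o = -119 (o = 2 + (-2 - 119) = 2 - 121 = -119)
Z(q(6)) - o = 14*(2 - 1*6 - 1*6**2)**2 - 1*(-119) = 14*(2 - 6 - 1*36)**2 + 119 = 14*(2 - 6 - 36)**2 + 119 = 14*(-40)**2 + 119 = 14*1600 + 119 = 22400 + 119 = 22519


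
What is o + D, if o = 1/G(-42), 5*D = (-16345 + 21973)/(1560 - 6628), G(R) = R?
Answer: -9347/38010 ≈ -0.24591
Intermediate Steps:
D = -201/905 (D = ((-16345 + 21973)/(1560 - 6628))/5 = (5628/(-5068))/5 = (5628*(-1/5068))/5 = (1/5)*(-201/181) = -201/905 ≈ -0.22210)
o = -1/42 (o = 1/(-42) = -1/42 ≈ -0.023810)
o + D = -1/42 - 201/905 = -9347/38010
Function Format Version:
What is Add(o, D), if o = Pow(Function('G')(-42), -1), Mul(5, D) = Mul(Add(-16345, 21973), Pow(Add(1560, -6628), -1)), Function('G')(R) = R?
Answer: Rational(-9347, 38010) ≈ -0.24591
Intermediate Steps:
D = Rational(-201, 905) (D = Mul(Rational(1, 5), Mul(Add(-16345, 21973), Pow(Add(1560, -6628), -1))) = Mul(Rational(1, 5), Mul(5628, Pow(-5068, -1))) = Mul(Rational(1, 5), Mul(5628, Rational(-1, 5068))) = Mul(Rational(1, 5), Rational(-201, 181)) = Rational(-201, 905) ≈ -0.22210)
o = Rational(-1, 42) (o = Pow(-42, -1) = Rational(-1, 42) ≈ -0.023810)
Add(o, D) = Add(Rational(-1, 42), Rational(-201, 905)) = Rational(-9347, 38010)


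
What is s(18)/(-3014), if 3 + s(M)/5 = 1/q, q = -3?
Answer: 25/4521 ≈ 0.0055297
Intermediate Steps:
s(M) = -50/3 (s(M) = -15 + 5/(-3) = -15 + 5*(-⅓) = -15 - 5/3 = -50/3)
s(18)/(-3014) = -50/3/(-3014) = -50/3*(-1/3014) = 25/4521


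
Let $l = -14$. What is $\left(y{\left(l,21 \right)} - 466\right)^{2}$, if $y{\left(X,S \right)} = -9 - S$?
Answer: $246016$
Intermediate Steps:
$\left(y{\left(l,21 \right)} - 466\right)^{2} = \left(\left(-9 - 21\right) - 466\right)^{2} = \left(-30 - 466\right)^{2} = \left(-496\right)^{2} = 246016$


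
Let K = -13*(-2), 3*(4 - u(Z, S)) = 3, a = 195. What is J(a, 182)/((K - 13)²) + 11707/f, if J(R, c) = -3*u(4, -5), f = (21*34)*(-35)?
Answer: -2203393/4223310 ≈ -0.52172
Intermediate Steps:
u(Z, S) = 3 (u(Z, S) = 4 - ⅓*3 = 4 - 1 = 3)
K = 26
f = -24990 (f = 714*(-35) = -24990)
J(R, c) = -9 (J(R, c) = -3*3 = -9)
J(a, 182)/((K - 13)²) + 11707/f = -9/(26 - 13)² + 11707/(-24990) = -9/(13²) + 11707*(-1/24990) = -9/169 - 11707/24990 = -2203393/4223310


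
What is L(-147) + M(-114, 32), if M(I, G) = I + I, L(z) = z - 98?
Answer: -473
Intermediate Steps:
L(z) = -98 + z
M(I, G) = 2*I
L(-147) + M(-114, 32) = (-98 - 147) + 2*(-114) = -245 - 228 = -473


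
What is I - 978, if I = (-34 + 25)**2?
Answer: -897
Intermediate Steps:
I = 81 (I = (-9)**2 = 81)
I - 978 = 81 - 978 = -897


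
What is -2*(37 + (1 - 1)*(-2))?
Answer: -74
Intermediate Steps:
-2*(37 + (1 - 1)*(-2)) = -2*(37 + 0*(-2)) = -2*(37 + 0) = -2*37 = -74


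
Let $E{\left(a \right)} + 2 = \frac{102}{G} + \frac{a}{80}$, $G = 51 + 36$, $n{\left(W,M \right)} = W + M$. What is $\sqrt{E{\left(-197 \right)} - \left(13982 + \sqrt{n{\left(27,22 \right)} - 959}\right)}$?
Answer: $\frac{\sqrt{-4704651585 - 336400 i \sqrt{910}}}{580} \approx 0.12754 - 118.26 i$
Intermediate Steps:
$n{\left(W,M \right)} = M + W$
$G = 87$
$E{\left(a \right)} = - \frac{24}{29} + \frac{a}{80}$ ($E{\left(a \right)} = -2 + \left(\frac{102}{87} + \frac{a}{80}\right) = -2 + \left(102 \cdot \frac{1}{87} + a \frac{1}{80}\right) = -2 + \left(\frac{34}{29} + \frac{a}{80}\right) = - \frac{24}{29} + \frac{a}{80}$)
$\sqrt{E{\left(-197 \right)} - \left(13982 + \sqrt{n{\left(27,22 \right)} - 959}\right)} = \sqrt{\left(- \frac{24}{29} + \frac{1}{80} \left(-197\right)\right) - \left(13982 + \sqrt{\left(22 + 27\right) - 959}\right)} = \sqrt{\left(- \frac{24}{29} - \frac{197}{80}\right) - \left(13982 + \sqrt{49 - 959}\right)} = \sqrt{- \frac{7633}{2320} - \left(13982 + \sqrt{-910}\right)} = \sqrt{- \frac{7633}{2320} - \left(13982 + i \sqrt{910}\right)} = \sqrt{- \frac{32445873}{2320} - i \sqrt{910}}$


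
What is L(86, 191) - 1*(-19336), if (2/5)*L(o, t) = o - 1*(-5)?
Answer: 39127/2 ≈ 19564.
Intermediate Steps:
L(o, t) = 25/2 + 5*o/2 (L(o, t) = 5*(o - 1*(-5))/2 = 5*(o + 5)/2 = 5*(5 + o)/2 = 25/2 + 5*o/2)
L(86, 191) - 1*(-19336) = (25/2 + (5/2)*86) - 1*(-19336) = (25/2 + 215) + 19336 = 455/2 + 19336 = 39127/2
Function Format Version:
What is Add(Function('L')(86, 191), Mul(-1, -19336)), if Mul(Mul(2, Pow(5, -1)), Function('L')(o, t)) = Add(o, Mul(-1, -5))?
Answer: Rational(39127, 2) ≈ 19564.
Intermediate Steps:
Function('L')(o, t) = Add(Rational(25, 2), Mul(Rational(5, 2), o)) (Function('L')(o, t) = Mul(Rational(5, 2), Add(o, Mul(-1, -5))) = Mul(Rational(5, 2), Add(o, 5)) = Mul(Rational(5, 2), Add(5, o)) = Add(Rational(25, 2), Mul(Rational(5, 2), o)))
Add(Function('L')(86, 191), Mul(-1, -19336)) = Add(Add(Rational(25, 2), Mul(Rational(5, 2), 86)), Mul(-1, -19336)) = Add(Add(Rational(25, 2), 215), 19336) = Add(Rational(455, 2), 19336) = Rational(39127, 2)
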